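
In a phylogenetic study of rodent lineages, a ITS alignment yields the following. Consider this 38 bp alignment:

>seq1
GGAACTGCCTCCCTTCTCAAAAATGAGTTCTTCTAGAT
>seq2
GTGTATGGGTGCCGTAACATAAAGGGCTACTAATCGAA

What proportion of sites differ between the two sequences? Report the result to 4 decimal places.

The sequences differ at 19 of 38 positions.
p = 19/38 = 0.5000.

0.5000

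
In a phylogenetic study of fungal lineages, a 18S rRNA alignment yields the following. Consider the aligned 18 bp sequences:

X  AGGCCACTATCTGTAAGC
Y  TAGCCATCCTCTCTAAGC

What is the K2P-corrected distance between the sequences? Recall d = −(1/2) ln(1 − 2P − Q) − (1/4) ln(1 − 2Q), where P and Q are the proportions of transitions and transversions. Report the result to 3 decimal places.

0.448

Of 18 sites, 3 differences are transitions and 3 are transversions, so P = 3/18 ≈ 0.166667 and Q = 3/18 ≈ 0.166667.
Under the Kimura two-parameter model, d = −½ ln(1 − 2P − Q) − ¼ ln(1 − 2Q).
1 − 2P − Q = 0.499999, giving −½ ln(0.499999) = 0.346575.
1 − 2Q = 0.666666, giving −¼ ln(0.666666) = 0.101367.
d = 0.346575 + 0.101367 = 0.447942.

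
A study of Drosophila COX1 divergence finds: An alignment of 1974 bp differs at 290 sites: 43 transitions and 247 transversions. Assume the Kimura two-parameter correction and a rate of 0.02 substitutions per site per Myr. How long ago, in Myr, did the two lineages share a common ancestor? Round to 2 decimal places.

4.11

P = 43/1974 ≈ 0.021783 and Q = 247/1974 ≈ 0.125127.
Under the Kimura two-parameter model, d = −½ ln(1 − 2P − Q) − ¼ ln(1 − 2Q).
1 − 2P − Q = 0.831307, giving −½ ln(0.831307) = 0.092378.
1 − 2Q = 0.749746, giving −¼ ln(0.749746) = 0.072005.
d = 0.092378 + 0.072005 = 0.164383.
Under a molecular clock d = 2μt, so t = d/(2μ) = 0.164383 / (2 × 0.02) = 4.11 Myr.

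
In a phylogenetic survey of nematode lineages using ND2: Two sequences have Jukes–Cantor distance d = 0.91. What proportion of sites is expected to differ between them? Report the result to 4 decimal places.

p = (3/4)(1 − e^(−4d/3)) = 0.75 × (1 − e^(-1.213333)) = 0.75 × (1 − 0.297205) = 0.527096.

0.5271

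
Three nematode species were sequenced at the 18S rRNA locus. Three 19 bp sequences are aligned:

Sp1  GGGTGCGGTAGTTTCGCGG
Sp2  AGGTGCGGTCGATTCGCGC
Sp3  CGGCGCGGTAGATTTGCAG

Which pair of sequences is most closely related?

Sp1–Sp2: 4/19 differ, p = 0.211, d = 0.247.
Sp1–Sp3: 5/19 differ, p = 0.263, d = 0.324.
Sp2–Sp3: 6/19 differ, p = 0.316, d = 0.410.
The smallest distance is between Sp1 and Sp2.

Sp1 and Sp2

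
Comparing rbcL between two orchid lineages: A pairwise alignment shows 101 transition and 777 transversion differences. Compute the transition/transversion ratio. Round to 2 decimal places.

R = 101/777 = 0.129987… ≈ 0.13 (to 2 d.p.).

0.13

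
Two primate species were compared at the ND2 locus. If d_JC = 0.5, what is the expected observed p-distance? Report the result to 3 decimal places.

p = (3/4)(1 − e^(−4d/3)) = 0.75 × (1 − e^(-0.666667)) = 0.75 × (1 − 0.513417) = 0.364937.

0.365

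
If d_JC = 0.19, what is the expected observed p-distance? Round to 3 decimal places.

0.168

p = (3/4)(1 − e^(−4d/3)) = 0.75 × (1 − e^(-0.253333)) = 0.75 × (1 − 0.776209) = 0.167843.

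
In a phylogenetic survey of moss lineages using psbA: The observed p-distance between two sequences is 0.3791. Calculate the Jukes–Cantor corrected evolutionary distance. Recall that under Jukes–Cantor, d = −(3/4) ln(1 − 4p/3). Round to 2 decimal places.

d = −(3/4) ln(1 − 4p/3) = −0.75 ln(1 − 0.505467) = −0.75 ln(0.494533)
  = −0.75 × (-0.704141) = 0.528106 substitutions/site.

0.53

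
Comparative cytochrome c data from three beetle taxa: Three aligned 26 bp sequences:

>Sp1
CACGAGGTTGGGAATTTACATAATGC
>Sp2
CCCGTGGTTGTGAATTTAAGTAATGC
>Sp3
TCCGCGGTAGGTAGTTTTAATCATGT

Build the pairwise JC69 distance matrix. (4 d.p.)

Sp1–Sp2: 5/26 sites differ → p ≈ 0.192308, d = −0.75 ln(1 − 0.256411) = 0.222200 ≈ 0.2222.
Sp1–Sp3: 10/26 sites differ → p ≈ 0.384615, d = −0.75 ln(1 − 0.51282) = 0.539341 ≈ 0.5393.
Sp2–Sp3: 10/26 sites differ → p ≈ 0.384615, d = −0.75 ln(1 − 0.51282) = 0.539341 ≈ 0.5393.

d(Sp1,Sp2) = 0.2222, d(Sp1,Sp3) = 0.5393, d(Sp2,Sp3) = 0.5393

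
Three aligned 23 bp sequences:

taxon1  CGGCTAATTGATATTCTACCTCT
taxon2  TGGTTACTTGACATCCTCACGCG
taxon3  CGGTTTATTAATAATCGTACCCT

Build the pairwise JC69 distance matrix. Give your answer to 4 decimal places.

d(taxon1,taxon2) = 0.5532, d(taxon1,taxon3) = 0.4674, d(taxon2,taxon3) = 0.7614

taxon1–taxon2: 9/23 sites differ → p ≈ 0.391304, d = −0.75 ln(1 − 0.521739) = 0.553199 ≈ 0.5532.
taxon1–taxon3: 8/23 sites differ → p ≈ 0.347826, d = −0.75 ln(1 − 0.463768) = 0.467391 ≈ 0.4674.
taxon2–taxon3: 11/23 sites differ → p ≈ 0.478261, d = −0.75 ln(1 − 0.637681) = 0.761423 ≈ 0.7614.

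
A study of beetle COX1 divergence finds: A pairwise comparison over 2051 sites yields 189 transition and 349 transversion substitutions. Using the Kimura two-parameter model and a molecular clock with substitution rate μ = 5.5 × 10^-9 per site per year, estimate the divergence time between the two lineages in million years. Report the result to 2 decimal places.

29.35

P = 189/2051 ≈ 0.09215 and Q = 349/2051 ≈ 0.170161.
Under the Kimura two-parameter model, d = −½ ln(1 − 2P − Q) − ¼ ln(1 − 2Q).
1 − 2P − Q = 0.645539, giving −½ ln(0.645539) = 0.218835.
1 − 2Q = 0.659678, giving −¼ ln(0.659678) = 0.104001.
d = 0.218835 + 0.104001 = 0.322836.
Under a molecular clock d = 2μt, so t = d/(2μ) = 0.322836 / (2 × 5.5 × 10^-9) = 29.35 million years.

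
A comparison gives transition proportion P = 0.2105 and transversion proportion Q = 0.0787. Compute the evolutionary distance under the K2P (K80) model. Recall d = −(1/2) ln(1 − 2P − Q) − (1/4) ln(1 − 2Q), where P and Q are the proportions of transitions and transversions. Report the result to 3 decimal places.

0.389

Under the Kimura two-parameter model, d = −½ ln(1 − 2P − Q) − ¼ ln(1 − 2Q).
1 − 2P − Q = 0.5003, giving −½ ln(0.5003) = 0.346274.
1 − 2Q = 0.8426, giving −¼ ln(0.8426) = 0.042816.
d = 0.346274 + 0.042816 = 0.389090.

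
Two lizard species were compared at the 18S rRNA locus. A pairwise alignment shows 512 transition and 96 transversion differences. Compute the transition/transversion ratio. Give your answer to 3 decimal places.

5.333

R = 512/96 = 5.333333… ≈ 5.333 (to 3 d.p.).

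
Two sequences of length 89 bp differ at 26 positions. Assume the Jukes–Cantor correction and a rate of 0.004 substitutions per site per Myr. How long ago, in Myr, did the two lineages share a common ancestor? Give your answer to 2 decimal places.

46.27

p = 26/89 ≈ 0.292135.
d = −(3/4) ln(1 − 4p/3) = −0.75 ln(1 − 0.389513) = −0.75 ln(0.610487)
  = −0.75 × (-0.493498) = 0.370124 substitutions/site.
Under a molecular clock d = 2μt, so t = d/(2μ) = 0.370124 / (2 × 0.004) = 46.27 Myr.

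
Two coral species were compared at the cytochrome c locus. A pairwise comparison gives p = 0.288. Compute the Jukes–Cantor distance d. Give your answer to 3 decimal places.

0.363

d = −(3/4) ln(1 − 4p/3) = −0.75 ln(1 − 0.384) = −0.75 ln(0.616)
  = −0.75 × (-0.484508) = 0.363381 substitutions/site.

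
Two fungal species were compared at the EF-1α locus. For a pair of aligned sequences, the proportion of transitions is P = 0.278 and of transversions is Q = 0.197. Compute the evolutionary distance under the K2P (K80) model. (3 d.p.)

0.824

Under the Kimura two-parameter model, d = −½ ln(1 − 2P − Q) − ¼ ln(1 − 2Q).
1 − 2P − Q = 0.247, giving −½ ln(0.247) = 0.699183.
1 − 2Q = 0.606, giving −¼ ln(0.606) = 0.125219.
d = 0.699183 + 0.125219 = 0.824402.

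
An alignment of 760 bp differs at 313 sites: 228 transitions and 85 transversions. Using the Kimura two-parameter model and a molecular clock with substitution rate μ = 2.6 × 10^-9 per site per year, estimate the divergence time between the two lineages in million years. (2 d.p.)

131.81

P = 228/760 = 0.3 and Q = 85/760 ≈ 0.111842.
Under the Kimura two-parameter model, d = −½ ln(1 − 2P − Q) − ¼ ln(1 − 2Q).
1 − 2P − Q = 0.288158, giving −½ ln(0.288158) = 0.622123.
1 − 2Q = 0.776316, giving −¼ ln(0.776316) = 0.063299.
d = 0.622123 + 0.063299 = 0.685422.
Under a molecular clock d = 2μt, so t = d/(2μ) = 0.685422 / (2 × 2.6 × 10^-9) = 131.81 million years.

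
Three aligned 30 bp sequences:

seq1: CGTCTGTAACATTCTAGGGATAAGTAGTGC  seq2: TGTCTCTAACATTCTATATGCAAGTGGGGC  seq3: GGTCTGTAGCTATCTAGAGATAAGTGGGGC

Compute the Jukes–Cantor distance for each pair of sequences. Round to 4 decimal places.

seq1–seq2: 9/30 sites differ → p = 0.3, d = −0.75 ln(1 − 0.4) = 0.383119 ≈ 0.3831.
seq1–seq3: 7/30 sites differ → p ≈ 0.233333, d = −0.75 ln(1 − 0.311111) = 0.279506 ≈ 0.2795.
seq2–seq3: 9/30 sites differ → p = 0.3, d = −0.75 ln(1 − 0.4) = 0.383119 ≈ 0.3831.

d(seq1,seq2) = 0.3831, d(seq1,seq3) = 0.2795, d(seq2,seq3) = 0.3831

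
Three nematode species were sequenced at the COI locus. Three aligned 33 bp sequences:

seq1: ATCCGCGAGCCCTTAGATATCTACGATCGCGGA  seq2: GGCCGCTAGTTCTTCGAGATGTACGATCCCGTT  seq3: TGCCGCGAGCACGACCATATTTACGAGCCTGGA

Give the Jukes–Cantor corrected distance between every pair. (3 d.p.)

seq1–seq2: 11/33 sites differ → p ≈ 0.333333, d = −0.75 ln(1 − 0.444444) = 0.440839 ≈ 0.441.
seq1–seq3: 11/33 sites differ → p ≈ 0.333333, d = −0.75 ln(1 − 0.444444) = 0.440839 ≈ 0.441.
seq2–seq3: 13/33 sites differ → p ≈ 0.393939, d = −0.75 ln(1 − 0.525252) = 0.558728 ≈ 0.559.

d(seq1,seq2) = 0.441, d(seq1,seq3) = 0.441, d(seq2,seq3) = 0.559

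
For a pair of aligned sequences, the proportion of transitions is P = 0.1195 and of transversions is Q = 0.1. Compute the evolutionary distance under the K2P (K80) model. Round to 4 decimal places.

0.2628

Under the Kimura two-parameter model, d = −½ ln(1 − 2P − Q) − ¼ ln(1 − 2Q).
1 − 2P − Q = 0.661, giving −½ ln(0.661) = 0.207001.
1 − 2Q = 0.8, giving −¼ ln(0.8) = 0.055786.
d = 0.207001 + 0.055786 = 0.262787.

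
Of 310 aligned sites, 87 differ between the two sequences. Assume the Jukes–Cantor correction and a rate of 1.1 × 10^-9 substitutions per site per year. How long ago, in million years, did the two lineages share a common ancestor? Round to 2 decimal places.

159.79

p = 87/310 ≈ 0.280645.
d = −(3/4) ln(1 − 4p/3) = −0.75 ln(1 − 0.374193) = −0.75 ln(0.625807)
  = −0.75 × (-0.468713) = 0.351535 substitutions/site.
Under a molecular clock d = 2μt, so t = d/(2μ) = 0.351535 / (2 × 1.1 × 10^-9) = 159.79 million years.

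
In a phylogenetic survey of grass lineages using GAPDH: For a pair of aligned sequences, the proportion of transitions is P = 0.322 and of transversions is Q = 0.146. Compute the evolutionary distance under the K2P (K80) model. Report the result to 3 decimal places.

Under the Kimura two-parameter model, d = −½ ln(1 − 2P − Q) − ¼ ln(1 − 2Q).
1 − 2P − Q = 0.21, giving −½ ln(0.21) = 0.780324.
1 − 2Q = 0.708, giving −¼ ln(0.708) = 0.086328.
d = 0.780324 + 0.086328 = 0.866652.

0.867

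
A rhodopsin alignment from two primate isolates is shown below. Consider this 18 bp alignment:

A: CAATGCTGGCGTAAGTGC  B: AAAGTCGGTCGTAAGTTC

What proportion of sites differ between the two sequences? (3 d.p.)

0.333

The sequences differ at 6 of 18 positions (sites 1, 4, 5, 7, 9, 17).
p = 6/18 = 0.333333… ≈ 0.333 (to 3 d.p.).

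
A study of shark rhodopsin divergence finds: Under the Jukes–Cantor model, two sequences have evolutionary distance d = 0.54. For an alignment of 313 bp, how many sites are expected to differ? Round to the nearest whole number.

Invert JC69: p = (3/4)(1 − e^(−4d/3)) = 0.75 × (1 − e^(-0.72)) = 0.75 × (1 − 0.486752) = 0.384936.
Expected differing sites = pL ≈ 0.384936 × 313 = 120.484968 ≈ 120.

120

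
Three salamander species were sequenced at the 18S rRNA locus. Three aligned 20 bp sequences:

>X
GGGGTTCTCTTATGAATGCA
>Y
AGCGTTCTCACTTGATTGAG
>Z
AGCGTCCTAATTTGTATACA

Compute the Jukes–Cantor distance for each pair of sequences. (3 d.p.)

d(X,Y) = 0.572, d(X,Z) = 0.572, d(Y,Z) = 0.572

X–Y: 8/20 sites differ → p = 0.4, d = −0.75 ln(1 − 0.533333) = 0.571605 ≈ 0.572.
X–Z: 8/20 sites differ → p = 0.4, d = −0.75 ln(1 − 0.533333) = 0.571605 ≈ 0.572.
Y–Z: 8/20 sites differ → p = 0.4, d = −0.75 ln(1 − 0.533333) = 0.571605 ≈ 0.572.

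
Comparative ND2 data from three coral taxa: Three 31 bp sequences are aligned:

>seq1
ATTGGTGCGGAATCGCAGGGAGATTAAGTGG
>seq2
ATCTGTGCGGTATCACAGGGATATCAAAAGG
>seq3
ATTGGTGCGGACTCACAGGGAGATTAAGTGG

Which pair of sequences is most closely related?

seq1 and seq3

seq1–seq2: 8/31 differ, p = 0.258, d = 0.316.
seq1–seq3: 2/31 differ, p = 0.065, d = 0.067.
seq2–seq3: 8/31 differ, p = 0.258, d = 0.316.
The smallest distance is between seq1 and seq3.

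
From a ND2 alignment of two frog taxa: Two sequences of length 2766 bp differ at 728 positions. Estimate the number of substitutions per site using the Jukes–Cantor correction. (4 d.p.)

0.3242

p = 728/2766 ≈ 0.263196.
d = −(3/4) ln(1 − 4p/3) = −0.75 ln(1 − 0.350928) = −0.75 ln(0.649072)
  = −0.75 × (-0.432212) = 0.324159 substitutions/site.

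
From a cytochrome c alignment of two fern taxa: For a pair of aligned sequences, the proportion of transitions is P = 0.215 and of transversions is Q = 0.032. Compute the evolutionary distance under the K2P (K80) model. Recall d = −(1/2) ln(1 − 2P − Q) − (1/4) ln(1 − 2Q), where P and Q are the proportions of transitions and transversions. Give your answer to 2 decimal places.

Under the Kimura two-parameter model, d = −½ ln(1 − 2P − Q) − ¼ ln(1 − 2Q).
1 − 2P − Q = 0.538, giving −½ ln(0.538) = 0.309948.
1 − 2Q = 0.936, giving −¼ ln(0.936) = 0.016535.
d = 0.309948 + 0.016535 = 0.326483.

0.33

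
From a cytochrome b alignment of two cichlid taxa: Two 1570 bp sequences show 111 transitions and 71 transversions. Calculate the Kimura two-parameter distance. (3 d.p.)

0.127

P = 111/1570 ≈ 0.070701 and Q = 71/1570 ≈ 0.045223.
Under the Kimura two-parameter model, d = −½ ln(1 − 2P − Q) − ¼ ln(1 − 2Q).
1 − 2P − Q = 0.813375, giving −½ ln(0.813375) = 0.103282.
1 − 2Q = 0.909554, giving −¼ ln(0.909554) = 0.023700.
d = 0.103282 + 0.023700 = 0.126982.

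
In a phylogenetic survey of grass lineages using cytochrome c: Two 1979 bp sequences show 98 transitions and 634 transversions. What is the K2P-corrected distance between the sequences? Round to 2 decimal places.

P = 98/1979 ≈ 0.04952 and Q = 634/1979 ≈ 0.320364.
Under the Kimura two-parameter model, d = −½ ln(1 − 2P − Q) − ¼ ln(1 − 2Q).
1 − 2P − Q = 0.580596, giving −½ ln(0.580596) = 0.271850.
1 − 2Q = 0.359272, giving −¼ ln(0.359272) = 0.255919.
d = 0.271850 + 0.255919 = 0.527769.

0.53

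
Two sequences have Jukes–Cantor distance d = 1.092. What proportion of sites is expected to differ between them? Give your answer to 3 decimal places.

p = (3/4)(1 − e^(−4d/3)) = 0.75 × (1 − e^(-1.456)) = 0.75 × (1 − 0.233167) = 0.575125.

0.575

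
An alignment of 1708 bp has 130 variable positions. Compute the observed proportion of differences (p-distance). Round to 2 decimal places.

p = 130/1708 = 0.076112… ≈ 0.08 (to 2 d.p.).

0.08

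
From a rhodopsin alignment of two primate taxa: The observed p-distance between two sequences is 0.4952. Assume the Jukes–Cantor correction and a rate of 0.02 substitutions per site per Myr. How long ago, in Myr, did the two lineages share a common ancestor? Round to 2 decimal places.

20.24

d = −(3/4) ln(1 − 4p/3) = −0.75 ln(1 − 0.660267) = −0.75 ln(0.339733)
  = −0.75 × (-1.079595) = 0.809696 substitutions/site.
Under a molecular clock d = 2μt, so t = d/(2μ) = 0.809696 / (2 × 0.02) = 20.24 Myr.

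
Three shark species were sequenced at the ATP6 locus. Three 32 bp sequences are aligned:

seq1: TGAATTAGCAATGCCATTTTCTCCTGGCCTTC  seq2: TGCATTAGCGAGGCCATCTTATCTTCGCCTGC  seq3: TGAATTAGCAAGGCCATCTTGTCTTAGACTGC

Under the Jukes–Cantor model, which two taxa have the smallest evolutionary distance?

seq1–seq2: 8/32 differ, p = 0.250, d = 0.304.
seq1–seq3: 7/32 differ, p = 0.219, d = 0.259.
seq2–seq3: 5/32 differ, p = 0.156, d = 0.175.
The smallest distance is between seq2 and seq3.

seq2 and seq3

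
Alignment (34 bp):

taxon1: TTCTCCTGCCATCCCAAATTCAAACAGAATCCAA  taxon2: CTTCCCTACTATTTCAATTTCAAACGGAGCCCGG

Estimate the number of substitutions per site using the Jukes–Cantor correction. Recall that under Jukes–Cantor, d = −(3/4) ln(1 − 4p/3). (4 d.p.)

The sequences differ at 13 of 34 sites, so p = 13/34 ≈ 0.382353.
d = −(3/4) ln(1 − 4p/3) = −0.75 ln(1 − 0.509804) = −0.75 ln(0.490196)
  = −0.75 × (-0.712950) = 0.534713 substitutions/site.

0.5347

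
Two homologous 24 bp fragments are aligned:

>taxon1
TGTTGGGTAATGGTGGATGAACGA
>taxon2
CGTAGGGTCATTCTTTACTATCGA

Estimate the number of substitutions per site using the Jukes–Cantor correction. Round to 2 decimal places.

The sequences differ at 10 of 24 sites (1, 4, 9, 12, 13, 15, 16, 18, 19, 21), so p = 10/24 ≈ 0.416667.
d = −(3/4) ln(1 − 4p/3) = −0.75 ln(1 − 0.555556) = −0.75 ln(0.444444)
  = −0.75 × (-0.810931) = 0.608198 substitutions/site.

0.61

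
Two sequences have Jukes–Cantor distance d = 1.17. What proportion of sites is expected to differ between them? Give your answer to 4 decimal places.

0.5924

p = (3/4)(1 − e^(−4d/3)) = 0.75 × (1 − e^(-1.56)) = 0.75 × (1 − 0.210136) = 0.592398.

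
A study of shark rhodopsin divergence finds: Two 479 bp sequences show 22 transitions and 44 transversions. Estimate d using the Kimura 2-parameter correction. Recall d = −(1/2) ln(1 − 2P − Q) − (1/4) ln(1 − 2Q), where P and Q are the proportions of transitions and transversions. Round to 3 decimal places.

0.152

P = 22/479 ≈ 0.045929 and Q = 44/479 ≈ 0.091858.
Under the Kimura two-parameter model, d = −½ ln(1 − 2P − Q) − ¼ ln(1 − 2Q).
1 − 2P − Q = 0.816284, giving −½ ln(0.816284) = 0.101496.
1 − 2Q = 0.816284, giving −¼ ln(0.816284) = 0.050748.
d = 0.101496 + 0.050748 = 0.152244.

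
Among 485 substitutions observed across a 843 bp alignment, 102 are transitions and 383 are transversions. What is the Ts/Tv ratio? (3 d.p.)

R = 102/383 = 0.266318… ≈ 0.266 (to 3 d.p.).

0.266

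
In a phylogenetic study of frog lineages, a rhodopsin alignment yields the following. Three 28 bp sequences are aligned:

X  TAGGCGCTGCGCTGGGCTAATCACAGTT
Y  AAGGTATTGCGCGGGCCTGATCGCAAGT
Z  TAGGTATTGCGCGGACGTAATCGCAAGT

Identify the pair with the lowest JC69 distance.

X–Y: 10/28 differ, p = 0.357, d = 0.485.
X–Z: 10/28 differ, p = 0.357, d = 0.485.
Y–Z: 4/28 differ, p = 0.143, d = 0.158.
The smallest distance is between Y and Z.

Y and Z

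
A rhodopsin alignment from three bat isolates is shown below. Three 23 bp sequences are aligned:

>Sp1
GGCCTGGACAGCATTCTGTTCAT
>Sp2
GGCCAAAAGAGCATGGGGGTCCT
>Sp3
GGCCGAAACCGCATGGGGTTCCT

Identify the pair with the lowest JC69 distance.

Sp1–Sp2: 9/23 differ, p = 0.391, d = 0.553.
Sp1–Sp3: 8/23 differ, p = 0.348, d = 0.467.
Sp2–Sp3: 4/23 differ, p = 0.174, d = 0.198.
The smallest distance is between Sp2 and Sp3.

Sp2 and Sp3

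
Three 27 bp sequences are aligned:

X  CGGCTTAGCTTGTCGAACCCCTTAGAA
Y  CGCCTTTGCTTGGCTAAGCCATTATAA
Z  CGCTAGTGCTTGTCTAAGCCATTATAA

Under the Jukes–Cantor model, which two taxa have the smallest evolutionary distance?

X–Y: 7/27 differ, p = 0.259, d = 0.318.
X–Z: 9/27 differ, p = 0.333, d = 0.441.
Y–Z: 4/27 differ, p = 0.148, d = 0.165.
The smallest distance is between Y and Z.

Y and Z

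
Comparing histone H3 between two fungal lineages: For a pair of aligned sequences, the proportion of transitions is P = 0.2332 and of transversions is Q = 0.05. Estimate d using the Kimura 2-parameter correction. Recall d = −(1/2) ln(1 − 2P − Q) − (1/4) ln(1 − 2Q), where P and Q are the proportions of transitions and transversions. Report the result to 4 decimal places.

0.3896

Under the Kimura two-parameter model, d = −½ ln(1 − 2P − Q) − ¼ ln(1 − 2Q).
1 − 2P − Q = 0.4836, giving −½ ln(0.4836) = 0.363249.
1 − 2Q = 0.9, giving −¼ ln(0.9) = 0.026340.
d = 0.363249 + 0.026340 = 0.389589.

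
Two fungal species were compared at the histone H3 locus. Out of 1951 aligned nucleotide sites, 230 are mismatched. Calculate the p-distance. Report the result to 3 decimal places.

p = 230/1951 = 0.117888… ≈ 0.118 (to 3 d.p.).

0.118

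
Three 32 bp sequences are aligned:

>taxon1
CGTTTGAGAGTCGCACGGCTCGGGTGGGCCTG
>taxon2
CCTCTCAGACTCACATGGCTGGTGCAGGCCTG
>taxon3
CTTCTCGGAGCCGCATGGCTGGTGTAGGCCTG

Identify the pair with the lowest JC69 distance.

taxon1–taxon2: 10/32 differ, p = 0.313, d = 0.404.
taxon1–taxon3: 9/32 differ, p = 0.281, d = 0.353.
taxon2–taxon3: 6/32 differ, p = 0.188, d = 0.216.
The smallest distance is between taxon2 and taxon3.

taxon2 and taxon3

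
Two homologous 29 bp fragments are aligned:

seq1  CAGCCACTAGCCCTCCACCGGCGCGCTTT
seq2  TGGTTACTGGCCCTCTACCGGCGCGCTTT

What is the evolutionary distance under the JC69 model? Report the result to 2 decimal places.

0.24

The sequences differ at 6 of 29 sites (1, 2, 4, 5, 9, 16), so p = 6/29 ≈ 0.206897.
d = −(3/4) ln(1 − 4p/3) = −0.75 ln(1 − 0.275863) = −0.75 ln(0.724137)
  = −0.75 × (-0.322775) = 0.242081 substitutions/site.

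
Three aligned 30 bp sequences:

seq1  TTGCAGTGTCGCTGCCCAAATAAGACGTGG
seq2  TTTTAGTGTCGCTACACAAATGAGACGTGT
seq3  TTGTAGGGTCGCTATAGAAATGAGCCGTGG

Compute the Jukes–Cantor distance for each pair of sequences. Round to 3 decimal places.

d(seq1,seq2) = 0.233, d(seq1,seq3) = 0.330, d(seq2,seq3) = 0.233

seq1–seq2: 6/30 sites differ → p = 0.2, d = −0.75 ln(1 − 0.266667) = 0.232617 ≈ 0.233.
seq1–seq3: 8/30 sites differ → p ≈ 0.266667, d = −0.75 ln(1 − 0.355556) = 0.329526 ≈ 0.330.
seq2–seq3: 6/30 sites differ → p = 0.2, d = −0.75 ln(1 − 0.266667) = 0.232617 ≈ 0.233.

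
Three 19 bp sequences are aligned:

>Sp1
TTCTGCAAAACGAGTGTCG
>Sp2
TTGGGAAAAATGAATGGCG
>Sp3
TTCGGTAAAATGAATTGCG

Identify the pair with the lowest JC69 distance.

Sp2 and Sp3

Sp1–Sp2: 6/19 differ, p = 0.316, d = 0.410.
Sp1–Sp3: 6/19 differ, p = 0.316, d = 0.410.
Sp2–Sp3: 3/19 differ, p = 0.158, d = 0.177.
The smallest distance is between Sp2 and Sp3.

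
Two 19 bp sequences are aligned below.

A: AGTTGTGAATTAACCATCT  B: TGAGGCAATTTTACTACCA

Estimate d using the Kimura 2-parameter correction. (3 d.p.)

Of 19 sites, 4 differences are transitions and 6 are transversions, so P = 4/19 ≈ 0.210526 and Q = 6/19 ≈ 0.315789.
Under the Kimura two-parameter model, d = −½ ln(1 − 2P − Q) − ¼ ln(1 − 2Q).
1 − 2P − Q = 0.263159, giving −½ ln(0.263159) = 0.667498.
1 − 2Q = 0.368422, giving −¼ ln(0.368422) = 0.249632.
d = 0.667498 + 0.249632 = 0.917130.

0.917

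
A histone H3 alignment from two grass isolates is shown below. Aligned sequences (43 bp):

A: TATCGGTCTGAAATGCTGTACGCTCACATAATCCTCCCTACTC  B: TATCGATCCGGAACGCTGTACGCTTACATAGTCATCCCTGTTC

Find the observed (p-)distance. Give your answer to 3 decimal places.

0.209

The sequences differ at 9 of 43 positions (sites 6, 9, 11, 14, 25, 31, 34, 40, 41).
p = 9/43 = 0.209302… ≈ 0.209 (to 3 d.p.).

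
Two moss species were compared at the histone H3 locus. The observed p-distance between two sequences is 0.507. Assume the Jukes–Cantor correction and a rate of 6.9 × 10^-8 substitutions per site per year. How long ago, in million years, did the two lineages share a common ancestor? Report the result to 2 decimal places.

d = −(3/4) ln(1 − 4p/3) = −0.75 ln(1 − 0.676) = −0.75 ln(0.324)
  = −0.75 × (-1.127012) = 0.845259 substitutions/site.
Under a molecular clock d = 2μt, so t = d/(2μ) = 0.845259 / (2 × 6.9 × 10^-8) = 6.13 million years.

6.13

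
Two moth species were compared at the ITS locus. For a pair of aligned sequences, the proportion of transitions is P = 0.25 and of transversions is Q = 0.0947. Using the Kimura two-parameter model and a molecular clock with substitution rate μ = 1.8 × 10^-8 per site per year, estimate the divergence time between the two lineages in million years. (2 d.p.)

Under the Kimura two-parameter model, d = −½ ln(1 − 2P − Q) − ¼ ln(1 − 2Q).
1 − 2P − Q = 0.4053, giving −½ ln(0.4053) = 0.451564.
1 − 2Q = 0.8106, giving −¼ ln(0.8106) = 0.052495.
d = 0.451564 + 0.052495 = 0.504059.
Under a molecular clock d = 2μt, so t = d/(2μ) = 0.504059 / (2 × 1.8 × 10^-8) = 14.00 million years.

14.00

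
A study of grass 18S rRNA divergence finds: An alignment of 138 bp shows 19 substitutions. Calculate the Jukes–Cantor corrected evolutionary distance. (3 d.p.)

0.152

p = 19/138 ≈ 0.137681.
d = −(3/4) ln(1 − 4p/3) = −0.75 ln(1 − 0.183575) = −0.75 ln(0.816425)
  = −0.75 × (-0.202820) = 0.152115 substitutions/site.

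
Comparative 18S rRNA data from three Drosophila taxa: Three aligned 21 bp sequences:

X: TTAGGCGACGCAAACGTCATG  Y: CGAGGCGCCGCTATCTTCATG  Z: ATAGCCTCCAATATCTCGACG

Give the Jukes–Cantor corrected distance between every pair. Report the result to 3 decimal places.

X–Y: 6/21 sites differ → p ≈ 0.285714, d = −0.75 ln(1 − 0.380952) = 0.359679 ≈ 0.360.
X–Z: 12/21 sites differ → p ≈ 0.571429, d = −0.75 ln(1 − 0.761905) = 1.076314 ≈ 1.076.
Y–Z: 9/21 sites differ → p ≈ 0.428571, d = −0.75 ln(1 − 0.571428) = 0.635472 ≈ 0.635.

d(X,Y) = 0.360, d(X,Z) = 1.076, d(Y,Z) = 0.635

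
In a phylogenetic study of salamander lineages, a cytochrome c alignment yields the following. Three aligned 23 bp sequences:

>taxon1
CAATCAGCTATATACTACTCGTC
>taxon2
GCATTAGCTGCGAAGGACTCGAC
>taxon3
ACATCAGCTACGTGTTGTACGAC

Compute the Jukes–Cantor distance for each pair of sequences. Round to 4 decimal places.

d(taxon1,taxon2) = 0.6501, d(taxon1,taxon3) = 0.6501, d(taxon2,taxon3) = 0.6501

taxon1–taxon2: 10/23 sites differ → p ≈ 0.434783, d = −0.75 ln(1 − 0.579711) = 0.650110 ≈ 0.6501.
taxon1–taxon3: 10/23 sites differ → p ≈ 0.434783, d = −0.75 ln(1 − 0.579711) = 0.650110 ≈ 0.6501.
taxon2–taxon3: 10/23 sites differ → p ≈ 0.434783, d = −0.75 ln(1 − 0.579711) = 0.650110 ≈ 0.6501.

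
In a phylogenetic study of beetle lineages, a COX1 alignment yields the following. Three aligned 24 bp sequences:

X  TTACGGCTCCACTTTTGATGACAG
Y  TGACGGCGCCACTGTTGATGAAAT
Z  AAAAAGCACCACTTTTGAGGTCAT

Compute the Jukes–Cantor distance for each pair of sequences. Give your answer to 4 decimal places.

d(X,Y) = 0.2441, d(X,Z) = 0.4408, d(Y,Z) = 0.5199

X–Y: 5/24 sites differ → p ≈ 0.208333, d = −0.75 ln(1 − 0.277777) = 0.244066 ≈ 0.2441.
X–Z: 8/24 sites differ → p ≈ 0.333333, d = −0.75 ln(1 − 0.444444) = 0.440839 ≈ 0.4408.
Y–Z: 9/24 sites differ → p = 0.375, d = −0.75 ln(1 − 0.5) = 0.519860 ≈ 0.5199.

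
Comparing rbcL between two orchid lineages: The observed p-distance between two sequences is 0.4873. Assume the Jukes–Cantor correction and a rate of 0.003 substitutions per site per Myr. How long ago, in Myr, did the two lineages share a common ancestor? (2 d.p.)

d = −(3/4) ln(1 − 4p/3) = −0.75 ln(1 − 0.649733) = −0.75 ln(0.350267)
  = −0.75 × (-1.049060) = 0.786795 substitutions/site.
Under a molecular clock d = 2μt, so t = d/(2μ) = 0.786795 / (2 × 0.003) = 131.13 Myr.

131.13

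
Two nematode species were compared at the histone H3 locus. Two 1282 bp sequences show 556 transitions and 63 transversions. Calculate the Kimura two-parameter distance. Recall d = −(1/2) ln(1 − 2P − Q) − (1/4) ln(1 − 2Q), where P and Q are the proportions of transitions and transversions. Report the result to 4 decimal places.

P = 556/1282 ≈ 0.433697 and Q = 63/1282 ≈ 0.049142.
Under the Kimura two-parameter model, d = −½ ln(1 − 2P − Q) − ¼ ln(1 − 2Q).
1 − 2P − Q = 0.083464, giving −½ ln(0.083464) = 1.241670.
1 − 2Q = 0.901716, giving −¼ ln(0.901716) = 0.025864.
d = 1.241670 + 0.025864 = 1.267534.

1.2675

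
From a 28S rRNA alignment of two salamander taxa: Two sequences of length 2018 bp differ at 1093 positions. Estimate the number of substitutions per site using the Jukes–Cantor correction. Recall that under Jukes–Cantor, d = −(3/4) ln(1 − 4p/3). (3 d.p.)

p = 1093/2018 ≈ 0.541625.
d = −(3/4) ln(1 − 4p/3) = −0.75 ln(1 − 0.722167) = −0.75 ln(0.277833)
  = −0.75 × (-1.280735) = 0.960551 substitutions/site.

0.961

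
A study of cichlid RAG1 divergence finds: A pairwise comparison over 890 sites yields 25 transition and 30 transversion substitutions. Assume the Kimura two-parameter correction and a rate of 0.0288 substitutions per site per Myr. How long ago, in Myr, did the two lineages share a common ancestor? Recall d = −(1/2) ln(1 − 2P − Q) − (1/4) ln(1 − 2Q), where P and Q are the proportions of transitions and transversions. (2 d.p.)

1.12

P = 25/890 ≈ 0.02809 and Q = 30/890 ≈ 0.033708.
Under the Kimura two-parameter model, d = −½ ln(1 − 2P − Q) − ¼ ln(1 − 2Q).
1 − 2P − Q = 0.910112, giving −½ ln(0.910112) = 0.047094.
1 − 2Q = 0.932584, giving −¼ ln(0.932584) = 0.017449.
d = 0.047094 + 0.017449 = 0.064543.
Under a molecular clock d = 2μt, so t = d/(2μ) = 0.064543 / (2 × 0.0288) = 1.12 Myr.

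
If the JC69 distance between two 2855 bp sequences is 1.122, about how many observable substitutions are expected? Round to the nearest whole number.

Invert JC69: p = (3/4)(1 − e^(−4d/3)) = 0.75 × (1 − e^(-1.496)) = 0.75 × (1 − 0.224024) = 0.581982.
Expected differing sites = pL ≈ 0.581982 × 2855 = 1661.55861 ≈ 1662.

1662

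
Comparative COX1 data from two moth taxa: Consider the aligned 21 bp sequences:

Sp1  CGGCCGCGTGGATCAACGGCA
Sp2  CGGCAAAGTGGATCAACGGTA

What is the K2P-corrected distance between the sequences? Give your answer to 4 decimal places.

Of 21 sites, 2 differences are transitions and 2 are transversions, so P = 2/21 ≈ 0.095238 and Q = 2/21 ≈ 0.095238.
Under the Kimura two-parameter model, d = −½ ln(1 − 2P − Q) − ¼ ln(1 − 2Q).
1 − 2P − Q = 0.714286, giving −½ ln(0.714286) = 0.168236.
1 − 2Q = 0.809524, giving −¼ ln(0.809524) = 0.052827.
d = 0.168236 + 0.052827 = 0.221063.

0.2211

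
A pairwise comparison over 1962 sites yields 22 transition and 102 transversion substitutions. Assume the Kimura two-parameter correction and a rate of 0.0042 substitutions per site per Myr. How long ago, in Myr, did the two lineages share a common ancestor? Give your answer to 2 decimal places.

7.87

P = 22/1962 ≈ 0.011213 and Q = 102/1962 ≈ 0.051988.
Under the Kimura two-parameter model, d = −½ ln(1 − 2P − Q) − ¼ ln(1 − 2Q).
1 − 2P − Q = 0.925586, giving −½ ln(0.925586) = 0.038664.
1 − 2Q = 0.896024, giving −¼ ln(0.896024) = 0.027447.
d = 0.038664 + 0.027447 = 0.066111.
Under a molecular clock d = 2μt, so t = d/(2μ) = 0.066111 / (2 × 0.0042) = 7.87 Myr.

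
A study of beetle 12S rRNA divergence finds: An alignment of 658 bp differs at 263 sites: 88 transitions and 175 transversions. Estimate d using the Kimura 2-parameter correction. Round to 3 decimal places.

0.571

P = 88/658 ≈ 0.133739 and Q = 175/658 ≈ 0.265957.
Under the Kimura two-parameter model, d = −½ ln(1 − 2P − Q) − ¼ ln(1 − 2Q).
1 − 2P − Q = 0.466565, giving −½ ln(0.466565) = 0.381179.
1 − 2Q = 0.468086, giving −¼ ln(0.468086) = 0.189776.
d = 0.381179 + 0.189776 = 0.570955.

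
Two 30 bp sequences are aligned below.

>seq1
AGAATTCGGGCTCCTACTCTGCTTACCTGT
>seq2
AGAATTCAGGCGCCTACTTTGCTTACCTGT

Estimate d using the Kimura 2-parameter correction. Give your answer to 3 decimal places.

Of 30 sites, 2 differences are transitions and 1 are transversions, so P = 2/30 ≈ 0.066667 and Q = 1/30 ≈ 0.033333.
Under the Kimura two-parameter model, d = −½ ln(1 − 2P − Q) − ¼ ln(1 − 2Q).
1 − 2P − Q = 0.833333, giving −½ ln(0.833333) = 0.091161.
1 − 2Q = 0.933334, giving −¼ ln(0.933334) = 0.017248.
d = 0.091161 + 0.017248 = 0.108409.

0.108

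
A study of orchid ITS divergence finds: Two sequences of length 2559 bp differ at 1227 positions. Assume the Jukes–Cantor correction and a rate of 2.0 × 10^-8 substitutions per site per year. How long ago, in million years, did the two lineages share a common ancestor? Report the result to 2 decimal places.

19.12

p = 1227/2559 ≈ 0.479484.
d = −(3/4) ln(1 − 4p/3) = −0.75 ln(1 − 0.639312) = −0.75 ln(0.360688)
  = −0.75 × (-1.019742) = 0.764807 substitutions/site.
Under a molecular clock d = 2μt, so t = d/(2μ) = 0.764807 / (2 × 2.0 × 10^-8) = 19.12 million years.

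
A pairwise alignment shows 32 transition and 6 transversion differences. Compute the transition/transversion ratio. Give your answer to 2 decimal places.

R = 32/6 = 5.333333… ≈ 5.33 (to 2 d.p.).

5.33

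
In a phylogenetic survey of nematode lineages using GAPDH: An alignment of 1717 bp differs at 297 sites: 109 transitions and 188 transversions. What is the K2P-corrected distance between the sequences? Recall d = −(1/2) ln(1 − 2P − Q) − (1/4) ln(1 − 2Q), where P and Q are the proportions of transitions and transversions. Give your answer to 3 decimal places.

0.197

P = 109/1717 ≈ 0.063483 and Q = 188/1717 ≈ 0.109493.
Under the Kimura two-parameter model, d = −½ ln(1 − 2P − Q) − ¼ ln(1 − 2Q).
1 − 2P − Q = 0.763541, giving −½ ln(0.763541) = 0.134894.
1 − 2Q = 0.781014, giving −¼ ln(0.781014) = 0.061791.
d = 0.134894 + 0.061791 = 0.196685.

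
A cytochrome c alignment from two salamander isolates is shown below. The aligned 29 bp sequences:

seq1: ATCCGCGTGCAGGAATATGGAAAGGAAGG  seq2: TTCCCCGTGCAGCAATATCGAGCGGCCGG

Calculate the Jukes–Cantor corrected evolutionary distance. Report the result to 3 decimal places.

0.344

The sequences differ at 8 of 29 sites (1, 5, 13, 19, 22, 23, 26, 27), so p = 8/29 ≈ 0.275862.
d = −(3/4) ln(1 − 4p/3) = −0.75 ln(1 − 0.367816) = −0.75 ln(0.632184)
  = −0.75 × (-0.458575) = 0.343931 substitutions/site.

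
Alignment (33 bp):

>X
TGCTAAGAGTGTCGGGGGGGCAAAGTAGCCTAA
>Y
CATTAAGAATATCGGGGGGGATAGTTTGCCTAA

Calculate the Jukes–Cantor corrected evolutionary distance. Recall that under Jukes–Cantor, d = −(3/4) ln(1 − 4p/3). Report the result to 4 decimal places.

The sequences differ at 10 of 33 sites (1, 2, 3, 9, 11, 21, 22, 24, 25, 27), so p = 10/33 ≈ 0.30303.
d = −(3/4) ln(1 − 4p/3) = −0.75 ln(1 − 0.40404) = −0.75 ln(0.59596)
  = −0.75 × (-0.517582) = 0.388187 substitutions/site.

0.3882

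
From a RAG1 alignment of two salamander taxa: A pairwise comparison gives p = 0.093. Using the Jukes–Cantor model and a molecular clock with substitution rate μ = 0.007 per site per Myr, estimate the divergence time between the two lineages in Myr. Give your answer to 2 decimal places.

d = −(3/4) ln(1 − 4p/3) = −0.75 ln(1 − 0.124) = −0.75 ln(0.876)
  = −0.75 × (-0.132389) = 0.099292 substitutions/site.
Under a molecular clock d = 2μt, so t = d/(2μ) = 0.099292 / (2 × 0.007) = 7.09 Myr.

7.09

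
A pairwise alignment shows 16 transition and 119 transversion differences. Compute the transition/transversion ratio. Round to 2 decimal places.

0.13

R = 16/119 = 0.134453… ≈ 0.13 (to 2 d.p.).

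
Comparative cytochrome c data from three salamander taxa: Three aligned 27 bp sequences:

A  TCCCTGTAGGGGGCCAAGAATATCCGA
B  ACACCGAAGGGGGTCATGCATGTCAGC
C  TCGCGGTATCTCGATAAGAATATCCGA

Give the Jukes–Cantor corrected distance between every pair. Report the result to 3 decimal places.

A–B: 10/27 sites differ → p ≈ 0.37037, d = −0.75 ln(1 − 0.493827) = 0.510658 ≈ 0.511.
A–C: 8/27 sites differ → p ≈ 0.296296, d = −0.75 ln(1 − 0.395061) = 0.376971 ≈ 0.377.
B–C: 15/27 sites differ → p ≈ 0.555556, d = −0.75 ln(1 − 0.740741) = 1.012446 ≈ 1.012.

d(A,B) = 0.511, d(A,C) = 0.377, d(B,C) = 1.012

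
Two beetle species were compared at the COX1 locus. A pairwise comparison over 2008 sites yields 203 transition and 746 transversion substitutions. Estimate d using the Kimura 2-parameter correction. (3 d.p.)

0.766

P = 203/2008 ≈ 0.101096 and Q = 746/2008 ≈ 0.371514.
Under the Kimura two-parameter model, d = −½ ln(1 − 2P − Q) − ¼ ln(1 − 2Q).
1 − 2P − Q = 0.426294, giving −½ ln(0.426294) = 0.426313.
1 − 2Q = 0.256972, giving −¼ ln(0.256972) = 0.339697.
d = 0.426313 + 0.339697 = 0.766010.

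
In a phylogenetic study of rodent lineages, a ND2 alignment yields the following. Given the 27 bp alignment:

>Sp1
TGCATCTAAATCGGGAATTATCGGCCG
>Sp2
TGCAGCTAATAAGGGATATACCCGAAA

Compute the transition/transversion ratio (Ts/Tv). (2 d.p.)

0.22

Transitions are A↔G and C↔T; transversions are all other mismatches.
Transitions: 2. Transversions: 9.
R = 2/9 = 0.222222… ≈ 0.22 (to 2 d.p.).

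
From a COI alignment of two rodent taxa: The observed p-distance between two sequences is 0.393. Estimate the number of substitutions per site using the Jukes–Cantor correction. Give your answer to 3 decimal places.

0.557

d = −(3/4) ln(1 − 4p/3) = −0.75 ln(1 − 0.524) = −0.75 ln(0.476)
  = −0.75 × (-0.742337) = 0.556753 substitutions/site.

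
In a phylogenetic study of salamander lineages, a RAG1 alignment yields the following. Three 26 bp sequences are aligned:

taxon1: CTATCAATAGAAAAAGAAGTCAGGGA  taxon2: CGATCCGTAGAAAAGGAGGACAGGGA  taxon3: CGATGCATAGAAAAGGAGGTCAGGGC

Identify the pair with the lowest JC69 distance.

taxon2 and taxon3

taxon1–taxon2: 6/26 differ, p = 0.231, d = 0.276.
taxon1–taxon3: 6/26 differ, p = 0.231, d = 0.276.
taxon2–taxon3: 4/26 differ, p = 0.154, d = 0.172.
The smallest distance is between taxon2 and taxon3.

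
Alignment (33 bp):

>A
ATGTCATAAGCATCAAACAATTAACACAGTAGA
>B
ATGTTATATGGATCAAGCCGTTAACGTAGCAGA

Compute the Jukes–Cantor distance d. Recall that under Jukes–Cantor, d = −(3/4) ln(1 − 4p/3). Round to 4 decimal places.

The sequences differ at 9 of 33 sites (5, 9, 11, 17, 19, 20, 26, 27, 30), so p = 9/33 ≈ 0.272727.
d = −(3/4) ln(1 − 4p/3) = −0.75 ln(1 − 0.363636) = −0.75 ln(0.636364)
  = −0.75 × (-0.451985) = 0.338989 substitutions/site.

0.3390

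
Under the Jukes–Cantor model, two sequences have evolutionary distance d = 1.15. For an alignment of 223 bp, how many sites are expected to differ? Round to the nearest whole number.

131

Invert JC69: p = (3/4)(1 − e^(−4d/3)) = 0.75 × (1 − e^(-1.533333)) = 0.75 × (1 − 0.215815) = 0.588139.
Expected differing sites = pL ≈ 0.588139 × 223 = 131.154997 ≈ 131.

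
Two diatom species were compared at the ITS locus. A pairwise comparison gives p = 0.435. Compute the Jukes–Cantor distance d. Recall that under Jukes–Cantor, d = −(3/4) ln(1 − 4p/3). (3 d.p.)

0.651

d = −(3/4) ln(1 − 4p/3) = −0.75 ln(1 − 0.58) = −0.75 ln(0.42)
  = −0.75 × (-0.867501) = 0.650626 substitutions/site.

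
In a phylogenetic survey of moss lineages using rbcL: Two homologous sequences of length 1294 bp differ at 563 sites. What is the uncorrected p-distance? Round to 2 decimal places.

p = 563/1294 = 0.435085… ≈ 0.44 (to 2 d.p.).

0.44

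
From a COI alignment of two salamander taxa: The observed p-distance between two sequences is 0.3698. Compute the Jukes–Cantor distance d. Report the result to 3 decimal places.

d = −(3/4) ln(1 − 4p/3) = −0.75 ln(1 − 0.493067) = −0.75 ln(0.506933)
  = −0.75 × (-0.679376) = 0.509532 substitutions/site.

0.510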